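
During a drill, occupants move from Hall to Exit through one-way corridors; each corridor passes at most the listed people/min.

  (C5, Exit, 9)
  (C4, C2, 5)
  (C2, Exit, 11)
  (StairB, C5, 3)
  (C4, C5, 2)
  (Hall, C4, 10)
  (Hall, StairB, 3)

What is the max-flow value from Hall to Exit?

10

Augment Hall→StairB→C5→Exit: bottleneck 3, flow now 3.
Augment Hall→C4→C5→Exit: bottleneck 2, flow now 5.
Augment Hall→C4→C2→Exit: bottleneck 5, flow now 10.
No augmenting path remains; maximum flow = 10.
In the residual graph, reachable from Hall: {Hall, C4}.
Min-cut edges: Hall→StairB (3), C4→C5 (2), C4→C2 (5); capacity 3 + 2 + 5 = 10.
This cut is saturated, so no flow can exceed 10.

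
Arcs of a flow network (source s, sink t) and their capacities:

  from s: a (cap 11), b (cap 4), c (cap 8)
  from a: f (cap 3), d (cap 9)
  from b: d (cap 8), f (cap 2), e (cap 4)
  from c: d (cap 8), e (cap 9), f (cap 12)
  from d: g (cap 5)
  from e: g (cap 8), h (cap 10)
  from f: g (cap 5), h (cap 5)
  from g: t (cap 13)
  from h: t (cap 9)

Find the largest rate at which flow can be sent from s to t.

20

Augment s→a→d→g→t: bottleneck 5, flow now 5.
Augment s→a→f→g→t: bottleneck 3, flow now 8.
Augment s→b→e→g→t: bottleneck 4, flow now 12.
Augment s→c→e→g→t: bottleneck 1, flow now 13.
Augment s→c→e→h→t: bottleneck 7, flow now 20.
No augmenting path remains; maximum flow = 20.
In the residual graph, reachable from s: {s, a, d}.
Min-cut edges: s→b (4), s→c (8), a→f (3), d→g (5); capacity 4 + 8 + 3 + 5 = 20.
This cut is saturated, so no flow can exceed 20.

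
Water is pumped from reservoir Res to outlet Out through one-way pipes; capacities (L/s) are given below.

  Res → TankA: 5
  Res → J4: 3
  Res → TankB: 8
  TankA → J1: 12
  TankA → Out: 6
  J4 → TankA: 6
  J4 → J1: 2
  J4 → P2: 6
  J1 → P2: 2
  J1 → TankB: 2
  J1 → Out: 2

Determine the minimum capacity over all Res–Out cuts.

8

Augment Res→TankA→Out: bottleneck 5, flow now 5.
Augment Res→J4→TankA→Out: bottleneck 1, flow now 6.
Augment Res→J4→J1→Out: bottleneck 2, flow now 8.
No augmenting path remains; maximum flow = 8.
By max-flow min-cut, the minimum cut capacity equals the max flow.
In the residual graph, reachable from Res: {Res, TankB}.
Min-cut edges: Res→TankA (5), Res→J4 (3); capacity 5 + 3 = 8.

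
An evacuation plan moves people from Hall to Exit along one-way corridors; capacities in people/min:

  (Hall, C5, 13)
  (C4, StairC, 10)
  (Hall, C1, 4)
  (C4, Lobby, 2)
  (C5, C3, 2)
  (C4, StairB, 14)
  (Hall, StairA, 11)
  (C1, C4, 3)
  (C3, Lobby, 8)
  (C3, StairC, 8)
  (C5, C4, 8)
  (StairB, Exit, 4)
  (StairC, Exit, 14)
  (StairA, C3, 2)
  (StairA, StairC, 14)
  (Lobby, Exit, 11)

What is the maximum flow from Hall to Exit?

Augment Hall→StairA→StairC→Exit: bottleneck 11, flow now 11.
Augment Hall→C1→C4→StairB→Exit: bottleneck 3, flow now 14.
Augment Hall→C5→C3→StairC→Exit: bottleneck 2, flow now 16.
Augment Hall→C5→C4→StairB→Exit: bottleneck 1, flow now 17.
Augment Hall→C5→C4→StairC→Exit: bottleneck 1, flow now 18.
Augment Hall→C5→C4→Lobby→Exit: bottleneck 2, flow now 20.
Augment Hall→C5→C4→StairC→C3→Lobby→Exit: bottleneck 2, flow now 22. (uses reverse residual edge)
Augment Hall→C5→C4→StairC→StairA→C3→Lobby→Exit: bottleneck 2, flow now 24. (uses reverse residual edge)
No augmenting path remains; maximum flow = 24.
In the residual graph, reachable from Hall: {Hall, C1, C5}.
Min-cut edges: Hall→StairA (11), C1→C4 (3), C5→C3 (2), C5→C4 (8); capacity 11 + 3 + 2 + 8 = 24.
This cut is saturated, so no flow can exceed 24.

24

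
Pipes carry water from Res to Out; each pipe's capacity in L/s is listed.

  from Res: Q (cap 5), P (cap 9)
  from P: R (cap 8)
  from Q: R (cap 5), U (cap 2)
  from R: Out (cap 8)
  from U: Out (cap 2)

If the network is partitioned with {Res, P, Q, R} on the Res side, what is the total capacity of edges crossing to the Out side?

10

Edges leaving {Res, P, Q, R}: Q→U (2), R→Out (8).
Cut capacity = 2 + 8 = 10.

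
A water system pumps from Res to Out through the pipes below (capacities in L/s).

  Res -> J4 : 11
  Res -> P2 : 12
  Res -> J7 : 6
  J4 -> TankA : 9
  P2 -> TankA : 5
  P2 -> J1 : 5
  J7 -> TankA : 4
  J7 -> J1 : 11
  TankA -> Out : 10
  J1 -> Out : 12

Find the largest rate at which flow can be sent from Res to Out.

Augment Res→J4→TankA→Out: bottleneck 9, flow now 9.
Augment Res→P2→TankA→Out: bottleneck 1, flow now 10.
Augment Res→P2→J1→Out: bottleneck 5, flow now 15.
Augment Res→J7→J1→Out: bottleneck 6, flow now 21.
No augmenting path remains; maximum flow = 21.
In the residual graph, reachable from Res: {Res, J4, P2, TankA}.
Min-cut edges: Res→J7 (6), P2→J1 (5), TankA→Out (10); capacity 6 + 5 + 10 = 21.
This cut is saturated, so no flow can exceed 21.

21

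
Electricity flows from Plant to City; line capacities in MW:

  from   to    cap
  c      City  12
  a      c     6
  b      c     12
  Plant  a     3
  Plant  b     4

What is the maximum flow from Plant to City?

Augment Plant→a→c→City: bottleneck 3, flow now 3.
Augment Plant→b→c→City: bottleneck 4, flow now 7.
No augmenting path remains; maximum flow = 7.
In the residual graph, reachable from Plant: {Plant}.
Min-cut edges: Plant→a (3), Plant→b (4); capacity 3 + 4 = 7.
This cut is saturated, so no flow can exceed 7.

7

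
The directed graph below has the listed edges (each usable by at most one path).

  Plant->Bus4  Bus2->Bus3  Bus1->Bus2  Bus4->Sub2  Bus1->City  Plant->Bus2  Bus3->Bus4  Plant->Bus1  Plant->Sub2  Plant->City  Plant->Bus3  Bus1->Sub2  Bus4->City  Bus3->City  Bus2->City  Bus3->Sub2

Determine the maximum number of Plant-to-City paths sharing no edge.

5

Assign every edge capacity 1; by Menger, the answer equals the max flow.
Path Plant→City (+1); total 1.
Path Plant→Bus2→City (+1); total 2.
Path Plant→Bus1→City (+1); total 3.
Path Plant→Bus3→City (+1); total 4.
Path Plant→Bus4→City (+1); total 5.
No residual Plant→City path; max flow = 5.
Certifying cut of size 5: {Plant→Bus1, Plant→Bus2, Plant→Bus3, Plant→Bus4, Plant→City}.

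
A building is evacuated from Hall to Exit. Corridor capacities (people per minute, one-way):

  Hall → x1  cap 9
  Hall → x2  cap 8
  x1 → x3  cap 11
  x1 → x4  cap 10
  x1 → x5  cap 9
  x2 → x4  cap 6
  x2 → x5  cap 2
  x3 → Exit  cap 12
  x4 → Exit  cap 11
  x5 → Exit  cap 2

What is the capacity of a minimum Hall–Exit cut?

17

Augment Hall→x1→x3→Exit: bottleneck 9, flow now 9.
Augment Hall→x2→x4→Exit: bottleneck 6, flow now 15.
Augment Hall→x2→x5→Exit: bottleneck 2, flow now 17.
No augmenting path remains; maximum flow = 17.
By max-flow min-cut, the minimum cut capacity equals the max flow.
In the residual graph, reachable from Hall: {Hall}.
Min-cut edges: Hall→x1 (9), Hall→x2 (8); capacity 9 + 8 = 17.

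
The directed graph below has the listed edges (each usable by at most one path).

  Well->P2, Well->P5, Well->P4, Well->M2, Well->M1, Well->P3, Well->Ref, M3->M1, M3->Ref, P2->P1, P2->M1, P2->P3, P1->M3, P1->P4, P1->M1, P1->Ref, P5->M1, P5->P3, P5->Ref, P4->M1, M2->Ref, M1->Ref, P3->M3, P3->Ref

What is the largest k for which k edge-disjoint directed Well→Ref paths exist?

Assign every edge capacity 1; by Menger, the answer equals the max flow.
Path Well→Ref (+1); total 1.
Path Well→P5→Ref (+1); total 2.
Path Well→M2→Ref (+1); total 3.
Path Well→M1→Ref (+1); total 4.
Path Well→P3→Ref (+1); total 5.
Path Well→P2→P1→Ref (+1); total 6.
No residual Well→Ref path; max flow = 6.
Certifying cut of size 6: {M1→Ref, Well→M2, Well→P2, Well→P3, Well→P5, Well→Ref}.

6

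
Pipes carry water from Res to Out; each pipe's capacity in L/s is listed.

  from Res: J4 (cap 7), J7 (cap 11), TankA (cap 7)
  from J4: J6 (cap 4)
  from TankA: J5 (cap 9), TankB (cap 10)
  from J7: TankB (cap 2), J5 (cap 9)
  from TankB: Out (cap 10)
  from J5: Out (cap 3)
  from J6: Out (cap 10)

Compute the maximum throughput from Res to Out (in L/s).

Augment Res→J4→J6→Out: bottleneck 4, flow now 4.
Augment Res→TankA→TankB→Out: bottleneck 7, flow now 11.
Augment Res→J7→TankB→Out: bottleneck 2, flow now 13.
Augment Res→J7→J5→Out: bottleneck 3, flow now 16.
No augmenting path remains; maximum flow = 16.
In the residual graph, reachable from Res: {Res, J4, J7, J5}.
Min-cut edges: Res→TankA (7), J4→J6 (4), J7→TankB (2), J5→Out (3); capacity 7 + 4 + 2 + 3 = 16.
This cut is saturated, so no flow can exceed 16.

16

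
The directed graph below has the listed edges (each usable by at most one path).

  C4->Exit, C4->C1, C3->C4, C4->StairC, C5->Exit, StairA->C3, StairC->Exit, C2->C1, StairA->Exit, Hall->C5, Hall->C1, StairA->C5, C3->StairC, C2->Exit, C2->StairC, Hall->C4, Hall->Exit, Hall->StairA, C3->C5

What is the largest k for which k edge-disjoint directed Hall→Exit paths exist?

Assign every edge capacity 1; by Menger, the answer equals the max flow.
Path Hall→Exit (+1); total 1.
Path Hall→StairA→Exit (+1); total 2.
Path Hall→C4→Exit (+1); total 3.
Path Hall→C5→Exit (+1); total 4.
No residual Hall→Exit path; max flow = 4.
Certifying cut of size 4: {Hall→C4, Hall→C5, Hall→Exit, Hall→StairA}.

4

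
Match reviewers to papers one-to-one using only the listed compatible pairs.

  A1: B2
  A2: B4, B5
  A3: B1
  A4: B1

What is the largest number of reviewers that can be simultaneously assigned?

3

Unit-capacity flow: source→left, listed edges, right→sink; max matching = max flow.
Augmenting path A1→B2 (+1); matched 1.
Augmenting path A2→B4 (+1); matched 2.
Augmenting path A3→B1 (+1); matched 3.
No augmenting path remains; maximum matching = 3.
König certificate: {A1, A2, B1} is a vertex cover of size 3 (every listed pair touches it), so no matching can be larger.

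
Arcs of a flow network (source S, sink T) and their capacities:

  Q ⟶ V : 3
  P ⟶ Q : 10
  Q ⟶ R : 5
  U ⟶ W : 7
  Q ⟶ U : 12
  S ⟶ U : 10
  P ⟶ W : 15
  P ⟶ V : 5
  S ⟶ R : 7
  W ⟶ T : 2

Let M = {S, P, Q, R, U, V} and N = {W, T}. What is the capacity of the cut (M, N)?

Edges leaving {S, P, Q, R, U, V}: P→W (15), U→W (7).
Cut capacity = 15 + 7 = 22.

22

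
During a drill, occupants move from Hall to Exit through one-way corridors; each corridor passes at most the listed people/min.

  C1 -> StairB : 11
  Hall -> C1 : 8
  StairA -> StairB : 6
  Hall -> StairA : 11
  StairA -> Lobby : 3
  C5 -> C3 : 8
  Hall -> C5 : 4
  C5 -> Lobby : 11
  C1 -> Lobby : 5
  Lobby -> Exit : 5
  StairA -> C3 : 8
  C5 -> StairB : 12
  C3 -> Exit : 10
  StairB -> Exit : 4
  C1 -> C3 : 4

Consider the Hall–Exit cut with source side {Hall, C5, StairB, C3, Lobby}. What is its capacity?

Edges leaving {Hall, C5, StairB, C3, Lobby}: Hall→StairA (11), Hall→C1 (8), StairB→Exit (4), C3→Exit (10), Lobby→Exit (5).
Cut capacity = 11 + 8 + 4 + 10 + 5 = 38.

38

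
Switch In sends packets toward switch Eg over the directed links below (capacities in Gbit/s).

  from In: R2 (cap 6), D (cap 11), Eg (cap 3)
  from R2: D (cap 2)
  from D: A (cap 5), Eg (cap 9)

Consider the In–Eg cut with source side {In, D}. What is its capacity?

23

Edges leaving {In, D}: In→R2 (6), In→Eg (3), D→A (5), D→Eg (9).
Cut capacity = 6 + 3 + 5 + 9 = 23.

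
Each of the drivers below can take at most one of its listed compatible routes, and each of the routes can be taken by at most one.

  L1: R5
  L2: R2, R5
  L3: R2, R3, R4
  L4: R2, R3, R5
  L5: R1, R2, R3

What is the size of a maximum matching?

Unit-capacity flow: source→left, listed edges, right→sink; max matching = max flow.
Augmenting path L1→R5 (+1); matched 1.
Augmenting path L2→R2 (+1); matched 2.
Augmenting path L3→R3 (+1); matched 3.
Augmenting path L5→R1 (+1); matched 4.
Augmenting path L4→R3→L3→R4 (+1); matched 5.
No augmenting path remains; maximum matching = 5.
König certificate: {L1, L2, L3, L4, L5} is a vertex cover of size 5 (every listed pair touches it), so no matching can be larger.

5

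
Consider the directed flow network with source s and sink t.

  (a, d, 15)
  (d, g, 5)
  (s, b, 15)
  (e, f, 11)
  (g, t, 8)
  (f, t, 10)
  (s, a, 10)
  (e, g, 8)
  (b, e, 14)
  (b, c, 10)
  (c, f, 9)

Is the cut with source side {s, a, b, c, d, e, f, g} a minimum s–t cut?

Yes — it is a minimum cut (capacity 18).

Given cut capacity: 10 + 8 = 18.
Augment s→a→d→g→t: bottleneck 5, flow now 5.
Augment s→b→c→f→t: bottleneck 9, flow now 14.
Augment s→b→e→f→t: bottleneck 1, flow now 15.
Augment s→b→e→g→t: bottleneck 3, flow now 18.
No augmenting path remains; maximum flow = 18.
Cut capacity 18 equals the max flow, so it is a minimum cut.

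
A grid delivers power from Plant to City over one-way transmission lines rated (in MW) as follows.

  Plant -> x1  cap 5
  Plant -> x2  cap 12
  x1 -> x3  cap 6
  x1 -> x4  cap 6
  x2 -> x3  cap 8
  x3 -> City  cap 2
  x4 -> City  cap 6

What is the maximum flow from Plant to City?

7

Augment Plant→x1→x3→City: bottleneck 2, flow now 2.
Augment Plant→x1→x4→City: bottleneck 3, flow now 5.
Augment Plant→x2→x3→x1→x4→City: bottleneck 2, flow now 7. (uses reverse residual edge)
No augmenting path remains; maximum flow = 7.
In the residual graph, reachable from Plant: {Plant, x2, x3}.
Min-cut edges: Plant→x1 (5), x3→City (2); capacity 5 + 2 = 7.
This cut is saturated, so no flow can exceed 7.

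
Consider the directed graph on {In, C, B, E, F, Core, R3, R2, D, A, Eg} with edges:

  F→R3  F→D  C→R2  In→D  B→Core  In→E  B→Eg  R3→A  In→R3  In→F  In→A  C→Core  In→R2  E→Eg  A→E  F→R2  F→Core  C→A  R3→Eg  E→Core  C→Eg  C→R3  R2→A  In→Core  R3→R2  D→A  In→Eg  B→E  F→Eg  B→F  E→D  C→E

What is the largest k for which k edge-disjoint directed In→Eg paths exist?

Assign every edge capacity 1; by Menger, the answer equals the max flow.
Path In→Eg (+1); total 1.
Path In→E→Eg (+1); total 2.
Path In→F→Eg (+1); total 3.
Path In→R3→Eg (+1); total 4.
No residual In→Eg path; max flow = 4.
Certifying cut of size 4: {E→Eg, In→Eg, In→F, In→R3}.

4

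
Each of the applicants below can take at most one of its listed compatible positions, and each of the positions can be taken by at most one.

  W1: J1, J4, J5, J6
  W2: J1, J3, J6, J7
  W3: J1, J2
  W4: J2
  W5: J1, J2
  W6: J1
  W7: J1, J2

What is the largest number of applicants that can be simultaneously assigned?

Unit-capacity flow: source→left, listed edges, right→sink; max matching = max flow.
Augmenting path W1→J1 (+1); matched 1.
Augmenting path W2→J3 (+1); matched 2.
Augmenting path W3→J2 (+1); matched 3.
Augmenting path W5→J1→W1→J4 (+1); matched 4.
No augmenting path remains; maximum matching = 4.
König certificate: {W1, W2, J1, J2} is a vertex cover of size 4 (every listed pair touches it), so no matching can be larger.

4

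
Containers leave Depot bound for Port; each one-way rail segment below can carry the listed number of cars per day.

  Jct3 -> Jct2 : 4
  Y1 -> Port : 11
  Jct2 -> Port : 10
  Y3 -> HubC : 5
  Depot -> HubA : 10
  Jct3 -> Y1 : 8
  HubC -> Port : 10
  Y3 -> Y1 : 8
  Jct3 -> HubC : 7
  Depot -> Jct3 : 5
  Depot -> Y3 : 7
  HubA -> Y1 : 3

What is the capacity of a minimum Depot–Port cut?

Augment Depot→Y3→HubC→Port: bottleneck 5, flow now 5.
Augment Depot→Y3→Y1→Port: bottleneck 2, flow now 7.
Augment Depot→HubA→Y1→Port: bottleneck 3, flow now 10.
Augment Depot→Jct3→HubC→Port: bottleneck 5, flow now 15.
No augmenting path remains; maximum flow = 15.
By max-flow min-cut, the minimum cut capacity equals the max flow.
In the residual graph, reachable from Depot: {Depot, HubA}.
Min-cut edges: Depot→Y3 (7), Depot→Jct3 (5), HubA→Y1 (3); capacity 7 + 5 + 3 = 15.

15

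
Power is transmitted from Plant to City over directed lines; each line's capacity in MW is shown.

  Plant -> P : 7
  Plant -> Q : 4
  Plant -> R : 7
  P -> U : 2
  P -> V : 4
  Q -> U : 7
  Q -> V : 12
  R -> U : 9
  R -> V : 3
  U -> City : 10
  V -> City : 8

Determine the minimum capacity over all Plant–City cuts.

Augment Plant→P→U→City: bottleneck 2, flow now 2.
Augment Plant→P→V→City: bottleneck 4, flow now 6.
Augment Plant→Q→U→City: bottleneck 4, flow now 10.
Augment Plant→R→U→City: bottleneck 4, flow now 14.
Augment Plant→R→V→City: bottleneck 3, flow now 17.
No augmenting path remains; maximum flow = 17.
By max-flow min-cut, the minimum cut capacity equals the max flow.
In the residual graph, reachable from Plant: {Plant, P}.
Min-cut edges: Plant→Q (4), Plant→R (7), P→U (2), P→V (4); capacity 4 + 7 + 2 + 4 = 17.

17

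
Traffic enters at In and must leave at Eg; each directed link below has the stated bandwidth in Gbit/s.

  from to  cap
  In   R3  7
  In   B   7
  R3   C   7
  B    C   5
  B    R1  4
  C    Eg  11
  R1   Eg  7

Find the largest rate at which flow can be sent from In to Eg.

Augment In→R3→C→Eg: bottleneck 7, flow now 7.
Augment In→B→C→Eg: bottleneck 4, flow now 11.
Augment In→B→R1→Eg: bottleneck 3, flow now 14.
No augmenting path remains; maximum flow = 14.
In the residual graph, reachable from In: {In}.
Min-cut edges: In→R3 (7), In→B (7); capacity 7 + 7 = 14.
This cut is saturated, so no flow can exceed 14.

14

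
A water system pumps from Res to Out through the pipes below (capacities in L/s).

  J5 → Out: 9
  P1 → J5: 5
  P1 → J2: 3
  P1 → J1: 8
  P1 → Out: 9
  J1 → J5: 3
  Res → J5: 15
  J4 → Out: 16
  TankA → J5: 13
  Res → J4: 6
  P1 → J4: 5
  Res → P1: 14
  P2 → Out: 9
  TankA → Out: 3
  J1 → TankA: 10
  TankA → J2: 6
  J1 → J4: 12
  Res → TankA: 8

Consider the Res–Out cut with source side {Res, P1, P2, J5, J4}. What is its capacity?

62

Edges leaving {Res, P1, P2, J5, J4}: Res→TankA (8), P1→J1 (8), P1→J2 (3), P1→Out (9), P2→Out (9), J5→Out (9), J4→Out (16).
Cut capacity = 8 + 8 + 3 + 9 + 9 + 9 + 16 = 62.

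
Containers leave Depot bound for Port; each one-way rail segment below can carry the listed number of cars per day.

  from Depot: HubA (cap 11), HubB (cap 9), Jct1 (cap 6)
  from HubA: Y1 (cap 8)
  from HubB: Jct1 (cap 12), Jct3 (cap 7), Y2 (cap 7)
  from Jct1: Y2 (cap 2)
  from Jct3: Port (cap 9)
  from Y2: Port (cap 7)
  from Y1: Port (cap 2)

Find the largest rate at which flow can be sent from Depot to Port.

13

Augment Depot→HubA→Y1→Port: bottleneck 2, flow now 2.
Augment Depot→HubB→Jct3→Port: bottleneck 7, flow now 9.
Augment Depot→HubB→Y2→Port: bottleneck 2, flow now 11.
Augment Depot→Jct1→Y2→Port: bottleneck 2, flow now 13.
No augmenting path remains; maximum flow = 13.
In the residual graph, reachable from Depot: {Depot, HubA, Jct1, Y1}.
Min-cut edges: Depot→HubB (9), Jct1→Y2 (2), Y1→Port (2); capacity 9 + 2 + 2 = 13.
This cut is saturated, so no flow can exceed 13.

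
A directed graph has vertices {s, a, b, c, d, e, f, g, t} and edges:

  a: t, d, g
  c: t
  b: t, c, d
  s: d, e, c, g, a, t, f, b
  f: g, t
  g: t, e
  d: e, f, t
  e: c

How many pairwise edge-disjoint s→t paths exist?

Assign every edge capacity 1; by Menger, the answer equals the max flow.
Path s→t (+1); total 1.
Path s→a→t (+1); total 2.
Path s→b→t (+1); total 3.
Path s→c→t (+1); total 4.
Path s→d→t (+1); total 5.
Path s→f→t (+1); total 6.
Path s→g→t (+1); total 7.
No residual s→t path; max flow = 7.
Certifying cut of size 7: {c→t, s→a, s→b, s→d, s→f, s→g, s→t}.

7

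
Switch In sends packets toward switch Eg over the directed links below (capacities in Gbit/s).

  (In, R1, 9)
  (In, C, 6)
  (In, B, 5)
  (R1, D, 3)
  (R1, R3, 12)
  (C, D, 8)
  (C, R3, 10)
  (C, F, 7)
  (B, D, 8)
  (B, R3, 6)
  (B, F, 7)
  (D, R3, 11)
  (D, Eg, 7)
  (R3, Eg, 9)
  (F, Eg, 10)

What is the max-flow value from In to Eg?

Augment In→R1→D→Eg: bottleneck 3, flow now 3.
Augment In→R1→R3→Eg: bottleneck 6, flow now 9.
Augment In→C→D→Eg: bottleneck 4, flow now 13.
Augment In→C→R3→Eg: bottleneck 2, flow now 15.
Augment In→B→R3→Eg: bottleneck 1, flow now 16.
Augment In→B→F→Eg: bottleneck 4, flow now 20.
No augmenting path remains; maximum flow = 20.
In the residual graph, reachable from In: {In}.
Min-cut edges: In→R1 (9), In→C (6), In→B (5); capacity 9 + 6 + 5 = 20.
This cut is saturated, so no flow can exceed 20.

20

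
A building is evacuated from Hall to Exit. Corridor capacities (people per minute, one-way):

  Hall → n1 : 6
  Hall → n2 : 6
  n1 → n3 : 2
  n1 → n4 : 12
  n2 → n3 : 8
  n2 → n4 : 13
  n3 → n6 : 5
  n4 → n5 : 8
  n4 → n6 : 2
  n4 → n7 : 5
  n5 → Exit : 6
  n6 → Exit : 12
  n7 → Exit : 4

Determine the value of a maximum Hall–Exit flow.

12

Augment Hall→n1→n3→n6→Exit: bottleneck 2, flow now 2.
Augment Hall→n1→n4→n5→Exit: bottleneck 4, flow now 6.
Augment Hall→n2→n3→n6→Exit: bottleneck 3, flow now 9.
Augment Hall→n2→n4→n5→Exit: bottleneck 2, flow now 11.
Augment Hall→n2→n4→n6→Exit: bottleneck 1, flow now 12.
No augmenting path remains; maximum flow = 12.
In the residual graph, reachable from Hall: {Hall}.
Min-cut edges: Hall→n1 (6), Hall→n2 (6); capacity 6 + 6 = 12.
This cut is saturated, so no flow can exceed 12.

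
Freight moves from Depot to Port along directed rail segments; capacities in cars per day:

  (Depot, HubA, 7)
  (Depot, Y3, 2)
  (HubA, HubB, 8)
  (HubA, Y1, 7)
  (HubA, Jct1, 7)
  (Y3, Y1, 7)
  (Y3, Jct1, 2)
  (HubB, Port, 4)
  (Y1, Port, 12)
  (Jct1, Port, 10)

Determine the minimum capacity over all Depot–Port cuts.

9

Augment Depot→HubA→HubB→Port: bottleneck 4, flow now 4.
Augment Depot→HubA→Y1→Port: bottleneck 3, flow now 7.
Augment Depot→Y3→Y1→Port: bottleneck 2, flow now 9.
No augmenting path remains; maximum flow = 9.
By max-flow min-cut, the minimum cut capacity equals the max flow.
In the residual graph, reachable from Depot: {Depot}.
Min-cut edges: Depot→HubA (7), Depot→Y3 (2); capacity 7 + 2 = 9.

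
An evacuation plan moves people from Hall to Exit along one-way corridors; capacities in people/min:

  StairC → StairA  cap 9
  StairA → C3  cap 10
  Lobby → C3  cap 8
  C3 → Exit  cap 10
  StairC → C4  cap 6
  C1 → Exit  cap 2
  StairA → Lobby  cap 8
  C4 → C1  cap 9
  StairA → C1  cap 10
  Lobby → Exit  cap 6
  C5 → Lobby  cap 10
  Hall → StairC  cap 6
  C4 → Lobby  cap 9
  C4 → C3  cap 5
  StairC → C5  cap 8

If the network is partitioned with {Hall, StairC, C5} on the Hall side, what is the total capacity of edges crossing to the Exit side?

Edges leaving {Hall, StairC, C5}: StairC→StairA (9), StairC→C4 (6), C5→Lobby (10).
Cut capacity = 9 + 6 + 10 = 25.

25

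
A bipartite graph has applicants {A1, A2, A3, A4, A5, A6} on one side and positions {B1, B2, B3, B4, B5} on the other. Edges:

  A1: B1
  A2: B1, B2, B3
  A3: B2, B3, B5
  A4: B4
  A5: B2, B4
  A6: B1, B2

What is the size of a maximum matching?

Unit-capacity flow: source→left, listed edges, right→sink; max matching = max flow.
Augmenting path A1→B1 (+1); matched 1.
Augmenting path A2→B2 (+1); matched 2.
Augmenting path A3→B3 (+1); matched 3.
Augmenting path A4→B4 (+1); matched 4.
Augmenting path A5→B2→A2→B3→A3→B5 (+1); matched 5.
No augmenting path remains; maximum matching = 5.
König certificate: {A2, A3, B1, B2, B4} is a vertex cover of size 5 (every listed pair touches it), so no matching can be larger.

5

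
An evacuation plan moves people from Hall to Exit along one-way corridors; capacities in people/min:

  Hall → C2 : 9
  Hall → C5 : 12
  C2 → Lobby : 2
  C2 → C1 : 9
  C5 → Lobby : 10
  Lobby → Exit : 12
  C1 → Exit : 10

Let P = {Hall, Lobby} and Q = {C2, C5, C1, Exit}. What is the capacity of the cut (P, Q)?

33

Edges leaving {Hall, Lobby}: Hall→C2 (9), Hall→C5 (12), Lobby→Exit (12).
Cut capacity = 9 + 12 + 12 = 33.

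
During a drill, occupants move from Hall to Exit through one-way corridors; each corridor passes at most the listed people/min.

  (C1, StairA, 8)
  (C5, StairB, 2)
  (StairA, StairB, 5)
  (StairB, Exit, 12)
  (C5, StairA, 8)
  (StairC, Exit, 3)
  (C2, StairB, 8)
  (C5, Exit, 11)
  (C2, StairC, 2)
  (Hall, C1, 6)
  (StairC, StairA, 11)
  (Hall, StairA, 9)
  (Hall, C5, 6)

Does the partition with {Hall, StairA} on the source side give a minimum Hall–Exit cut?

No — its capacity is 17, but the minimum cut has capacity 11.

Given cut capacity: 6 + 6 + 5 = 17.
Augment Hall→C5→Exit: bottleneck 6, flow now 6.
Augment Hall→StairA→StairB→Exit: bottleneck 5, flow now 11.
No augmenting path remains; maximum flow = 11.
In the residual graph, reachable from Hall: {Hall, C1, StairA}.
Min-cut edges: Hall→C5 (6), StairA→StairB (5); capacity 6 + 5 = 11.
Cut capacity 17 exceeds the max flow 11, so it is not minimum.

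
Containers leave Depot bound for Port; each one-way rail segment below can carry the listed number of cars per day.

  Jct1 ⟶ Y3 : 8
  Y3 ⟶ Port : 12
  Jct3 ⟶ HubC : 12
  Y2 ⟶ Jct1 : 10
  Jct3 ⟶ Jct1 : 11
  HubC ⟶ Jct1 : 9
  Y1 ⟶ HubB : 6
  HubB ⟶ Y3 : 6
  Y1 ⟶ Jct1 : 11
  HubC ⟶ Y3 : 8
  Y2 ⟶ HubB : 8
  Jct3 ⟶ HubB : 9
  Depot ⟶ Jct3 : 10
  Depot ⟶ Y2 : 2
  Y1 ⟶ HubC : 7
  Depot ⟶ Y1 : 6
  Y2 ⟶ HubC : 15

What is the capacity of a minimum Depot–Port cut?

Augment Depot→Y2→HubB→Y3→Port: bottleneck 2, flow now 2.
Augment Depot→Y1→HubB→Y3→Port: bottleneck 4, flow now 6.
Augment Depot→Y1→Jct1→Y3→Port: bottleneck 2, flow now 8.
Augment Depot→Jct3→Jct1→Y3→Port: bottleneck 4, flow now 12.
No augmenting path remains; maximum flow = 12.
By max-flow min-cut, the minimum cut capacity equals the max flow.
In the residual graph, reachable from Depot: {Depot, Y2, Y1, Jct3, HubB, Jct1, HubC, Y3}.
Min-cut edges: Y3→Port (12); capacity 12 = 12.

12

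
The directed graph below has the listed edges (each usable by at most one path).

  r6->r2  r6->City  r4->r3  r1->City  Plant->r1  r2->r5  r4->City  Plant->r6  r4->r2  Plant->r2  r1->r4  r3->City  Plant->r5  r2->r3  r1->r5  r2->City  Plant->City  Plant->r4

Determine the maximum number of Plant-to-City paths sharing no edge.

5

Assign every edge capacity 1; by Menger, the answer equals the max flow.
Path Plant→City (+1); total 1.
Path Plant→r1→City (+1); total 2.
Path Plant→r2→City (+1); total 3.
Path Plant→r4→City (+1); total 4.
Path Plant→r6→City (+1); total 5.
No residual Plant→City path; max flow = 5.
Certifying cut of size 5: {Plant→City, Plant→r1, Plant→r2, Plant→r4, Plant→r6}.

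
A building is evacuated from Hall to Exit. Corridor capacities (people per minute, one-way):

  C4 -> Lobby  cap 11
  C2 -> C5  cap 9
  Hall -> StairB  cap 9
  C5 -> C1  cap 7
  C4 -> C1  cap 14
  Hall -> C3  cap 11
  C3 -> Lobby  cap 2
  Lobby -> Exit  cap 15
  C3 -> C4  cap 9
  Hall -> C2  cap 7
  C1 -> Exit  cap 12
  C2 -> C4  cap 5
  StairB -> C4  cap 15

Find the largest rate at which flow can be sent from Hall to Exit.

25

Augment Hall→C3→Lobby→Exit: bottleneck 2, flow now 2.
Augment Hall→C2→C4→Lobby→Exit: bottleneck 5, flow now 7.
Augment Hall→C2→C5→C1→Exit: bottleneck 2, flow now 9.
Augment Hall→C3→C4→Lobby→Exit: bottleneck 6, flow now 15.
Augment Hall→C3→C4→C1→Exit: bottleneck 3, flow now 18.
Augment Hall→StairB→C4→C1→Exit: bottleneck 7, flow now 25.
No augmenting path remains; maximum flow = 25.
In the residual graph, reachable from Hall: {Hall, C2, C3, StairB, C4, C5, C1}.
Min-cut edges: C3→Lobby (2), C4→Lobby (11), C1→Exit (12); capacity 2 + 11 + 12 = 25.
This cut is saturated, so no flow can exceed 25.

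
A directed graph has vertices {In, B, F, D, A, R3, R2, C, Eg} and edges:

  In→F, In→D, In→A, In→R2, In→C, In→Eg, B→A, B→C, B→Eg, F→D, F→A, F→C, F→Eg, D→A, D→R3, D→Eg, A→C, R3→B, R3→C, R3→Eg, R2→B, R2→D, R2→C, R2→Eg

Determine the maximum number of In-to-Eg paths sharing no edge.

4

Assign every edge capacity 1; by Menger, the answer equals the max flow.
Path In→Eg (+1); total 1.
Path In→F→Eg (+1); total 2.
Path In→D→Eg (+1); total 3.
Path In→R2→Eg (+1); total 4.
No residual In→Eg path; max flow = 4.
Certifying cut of size 4: {In→D, In→Eg, In→F, In→R2}.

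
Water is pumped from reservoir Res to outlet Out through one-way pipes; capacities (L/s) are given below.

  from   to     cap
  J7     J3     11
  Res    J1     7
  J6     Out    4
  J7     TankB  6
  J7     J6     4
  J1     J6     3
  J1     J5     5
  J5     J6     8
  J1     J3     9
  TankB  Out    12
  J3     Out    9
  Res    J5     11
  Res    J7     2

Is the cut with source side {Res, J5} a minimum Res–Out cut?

Given cut capacity: 7 + 2 + 8 = 17.
Augment Res→J1→J6→Out: bottleneck 3, flow now 3.
Augment Res→J1→J3→Out: bottleneck 4, flow now 7.
Augment Res→J7→J6→Out: bottleneck 1, flow now 8.
Augment Res→J7→TankB→Out: bottleneck 1, flow now 9.
Augment Res→J5→J6→J1→J3→Out: bottleneck 3, flow now 12. (uses reverse residual edge)
Augment Res→J5→J6→J7→TankB→Out: bottleneck 1, flow now 13. (uses reverse residual edge)
No augmenting path remains; maximum flow = 13.
In the residual graph, reachable from Res: {Res, J5, J6}.
Min-cut edges: Res→J1 (7), Res→J7 (2), J6→Out (4); capacity 7 + 2 + 4 = 13.
Cut capacity 17 exceeds the max flow 13, so it is not minimum.

No — its capacity is 17, but the minimum cut has capacity 13.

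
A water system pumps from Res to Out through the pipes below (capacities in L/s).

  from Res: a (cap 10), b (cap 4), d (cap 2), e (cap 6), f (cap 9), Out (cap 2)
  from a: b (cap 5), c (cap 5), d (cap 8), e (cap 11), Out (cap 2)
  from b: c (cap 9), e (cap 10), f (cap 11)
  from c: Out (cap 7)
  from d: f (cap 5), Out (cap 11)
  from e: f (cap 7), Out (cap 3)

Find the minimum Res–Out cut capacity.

Augment Res→Out: bottleneck 2, flow now 2.
Augment Res→a→Out: bottleneck 2, flow now 4.
Augment Res→d→Out: bottleneck 2, flow now 6.
Augment Res→e→Out: bottleneck 3, flow now 9.
Augment Res→a→c→Out: bottleneck 5, flow now 14.
Augment Res→a→d→Out: bottleneck 3, flow now 17.
Augment Res→b→c→Out: bottleneck 2, flow now 19.
Augment Res→b→c→a→d→Out: bottleneck 2, flow now 21. (uses reverse residual edge)
No augmenting path remains; maximum flow = 21.
By max-flow min-cut, the minimum cut capacity equals the max flow.
In the residual graph, reachable from Res: {Res, e, f}.
Min-cut edges: Res→a (10), Res→b (4), Res→d (2), Res→Out (2), e→Out (3); capacity 10 + 4 + 2 + 2 + 3 = 21.

21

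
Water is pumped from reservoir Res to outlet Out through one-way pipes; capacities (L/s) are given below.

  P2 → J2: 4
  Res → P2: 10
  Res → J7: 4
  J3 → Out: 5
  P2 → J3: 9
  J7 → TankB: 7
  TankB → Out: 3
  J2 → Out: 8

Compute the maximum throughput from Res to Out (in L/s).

12

Augment Res→P2→J3→Out: bottleneck 5, flow now 5.
Augment Res→P2→J2→Out: bottleneck 4, flow now 9.
Augment Res→J7→TankB→Out: bottleneck 3, flow now 12.
No augmenting path remains; maximum flow = 12.
In the residual graph, reachable from Res: {Res, P2, J7, J3, TankB}.
Min-cut edges: P2→J2 (4), J3→Out (5), TankB→Out (3); capacity 4 + 5 + 3 = 12.
This cut is saturated, so no flow can exceed 12.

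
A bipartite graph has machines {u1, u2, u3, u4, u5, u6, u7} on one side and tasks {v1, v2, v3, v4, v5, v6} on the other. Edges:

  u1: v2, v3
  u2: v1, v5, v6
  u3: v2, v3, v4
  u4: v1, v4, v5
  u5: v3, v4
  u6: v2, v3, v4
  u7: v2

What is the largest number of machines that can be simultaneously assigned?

5

Unit-capacity flow: source→left, listed edges, right→sink; max matching = max flow.
Augmenting path u1→v2 (+1); matched 1.
Augmenting path u2→v1 (+1); matched 2.
Augmenting path u3→v3 (+1); matched 3.
Augmenting path u4→v4 (+1); matched 4.
Augmenting path u5→v4→u4→v5 (+1); matched 5.
No augmenting path remains; maximum matching = 5.
König certificate: {u2, u4, v2, v3, v4} is a vertex cover of size 5 (every listed pair touches it), so no matching can be larger.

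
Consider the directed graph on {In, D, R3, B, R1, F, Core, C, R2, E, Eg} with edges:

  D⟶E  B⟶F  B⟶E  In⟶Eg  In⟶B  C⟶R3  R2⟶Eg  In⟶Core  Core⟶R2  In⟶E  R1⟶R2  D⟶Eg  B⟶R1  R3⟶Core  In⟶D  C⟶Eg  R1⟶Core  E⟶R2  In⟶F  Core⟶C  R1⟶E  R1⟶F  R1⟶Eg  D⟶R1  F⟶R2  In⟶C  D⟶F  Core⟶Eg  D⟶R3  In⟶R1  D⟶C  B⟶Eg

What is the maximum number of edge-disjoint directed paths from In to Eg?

Assign every edge capacity 1; by Menger, the answer equals the max flow.
Path In→Eg (+1); total 1.
Path In→D→Eg (+1); total 2.
Path In→B→Eg (+1); total 3.
Path In→R1→Eg (+1); total 4.
Path In→Core→Eg (+1); total 5.
Path In→C→Eg (+1); total 6.
Path In→F→R2→Eg (+1); total 7.
No residual In→Eg path; max flow = 7.
Certifying cut of size 7: {In→B, In→C, In→Core, In→D, In→Eg, In→R1, R2→Eg}.

7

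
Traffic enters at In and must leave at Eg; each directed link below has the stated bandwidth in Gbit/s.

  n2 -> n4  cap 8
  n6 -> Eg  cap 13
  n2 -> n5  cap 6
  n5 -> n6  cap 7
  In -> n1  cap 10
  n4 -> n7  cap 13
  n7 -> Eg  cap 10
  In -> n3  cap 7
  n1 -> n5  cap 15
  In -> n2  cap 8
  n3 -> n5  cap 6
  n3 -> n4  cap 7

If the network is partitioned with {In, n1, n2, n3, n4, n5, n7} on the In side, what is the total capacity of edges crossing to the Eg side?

17

Edges leaving {In, n1, n2, n3, n4, n5, n7}: n5→n6 (7), n7→Eg (10).
Cut capacity = 7 + 10 = 17.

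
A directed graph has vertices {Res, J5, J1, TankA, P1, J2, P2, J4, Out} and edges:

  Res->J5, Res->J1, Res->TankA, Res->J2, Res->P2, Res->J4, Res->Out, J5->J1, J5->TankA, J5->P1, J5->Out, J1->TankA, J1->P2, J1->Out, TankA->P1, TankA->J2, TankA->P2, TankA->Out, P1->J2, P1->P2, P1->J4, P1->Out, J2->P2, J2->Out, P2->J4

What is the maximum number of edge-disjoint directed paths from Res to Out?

5

Assign every edge capacity 1; by Menger, the answer equals the max flow.
Path Res→Out (+1); total 1.
Path Res→J5→Out (+1); total 2.
Path Res→J1→Out (+1); total 3.
Path Res→TankA→Out (+1); total 4.
Path Res→J2→Out (+1); total 5.
No residual Res→Out path; max flow = 5.
Certifying cut of size 5: {Res→J1, Res→J2, Res→J5, Res→Out, Res→TankA}.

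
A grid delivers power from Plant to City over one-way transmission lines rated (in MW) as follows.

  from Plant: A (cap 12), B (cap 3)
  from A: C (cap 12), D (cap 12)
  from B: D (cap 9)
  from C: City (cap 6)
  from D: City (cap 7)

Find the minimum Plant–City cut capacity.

Augment Plant→A→C→City: bottleneck 6, flow now 6.
Augment Plant→A→D→City: bottleneck 6, flow now 12.
Augment Plant→B→D→City: bottleneck 1, flow now 13.
No augmenting path remains; maximum flow = 13.
By max-flow min-cut, the minimum cut capacity equals the max flow.
In the residual graph, reachable from Plant: {Plant, A, B, C, D}.
Min-cut edges: C→City (6), D→City (7); capacity 6 + 7 = 13.

13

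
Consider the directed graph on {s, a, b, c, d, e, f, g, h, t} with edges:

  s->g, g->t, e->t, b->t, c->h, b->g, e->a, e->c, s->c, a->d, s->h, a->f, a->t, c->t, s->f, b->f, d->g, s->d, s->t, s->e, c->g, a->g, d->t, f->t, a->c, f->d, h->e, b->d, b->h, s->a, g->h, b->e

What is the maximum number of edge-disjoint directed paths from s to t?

7

Assign every edge capacity 1; by Menger, the answer equals the max flow.
Path s→t (+1); total 1.
Path s→a→t (+1); total 2.
Path s→c→t (+1); total 3.
Path s→d→t (+1); total 4.
Path s→e→t (+1); total 5.
Path s→f→t (+1); total 6.
Path s→g→t (+1); total 7.
No residual s→t path; max flow = 7.
Certifying cut of size 7: {a→t, c→t, d→t, e→t, f→t, g→t, s→t}.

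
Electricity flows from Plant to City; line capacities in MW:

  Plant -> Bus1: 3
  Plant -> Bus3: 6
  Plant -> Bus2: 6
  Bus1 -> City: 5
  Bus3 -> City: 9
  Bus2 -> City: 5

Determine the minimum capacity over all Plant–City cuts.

14

Augment Plant→Bus1→City: bottleneck 3, flow now 3.
Augment Plant→Bus3→City: bottleneck 6, flow now 9.
Augment Plant→Bus2→City: bottleneck 5, flow now 14.
No augmenting path remains; maximum flow = 14.
By max-flow min-cut, the minimum cut capacity equals the max flow.
In the residual graph, reachable from Plant: {Plant, Bus2}.
Min-cut edges: Plant→Bus1 (3), Plant→Bus3 (6), Bus2→City (5); capacity 3 + 6 + 5 = 14.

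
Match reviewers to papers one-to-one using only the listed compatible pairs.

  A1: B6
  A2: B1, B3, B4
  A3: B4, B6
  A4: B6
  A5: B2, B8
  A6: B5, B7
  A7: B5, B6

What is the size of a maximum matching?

Unit-capacity flow: source→left, listed edges, right→sink; max matching = max flow.
Augmenting path A1→B6 (+1); matched 1.
Augmenting path A2→B1 (+1); matched 2.
Augmenting path A3→B4 (+1); matched 3.
Augmenting path A5→B2 (+1); matched 4.
Augmenting path A6→B5 (+1); matched 5.
Augmenting path A7→B5→A6→B7 (+1); matched 6.
No augmenting path remains; maximum matching = 6.
König certificate: {A2, A3, A5, A6, A7, B6} is a vertex cover of size 6 (every listed pair touches it), so no matching can be larger.

6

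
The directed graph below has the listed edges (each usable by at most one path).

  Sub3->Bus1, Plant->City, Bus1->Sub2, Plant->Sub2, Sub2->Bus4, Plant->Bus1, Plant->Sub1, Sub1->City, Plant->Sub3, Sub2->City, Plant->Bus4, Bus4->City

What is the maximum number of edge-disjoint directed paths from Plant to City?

4

Assign every edge capacity 1; by Menger, the answer equals the max flow.
Path Plant→City (+1); total 1.
Path Plant→Sub2→City (+1); total 2.
Path Plant→Bus4→City (+1); total 3.
Path Plant→Sub1→City (+1); total 4.
No residual Plant→City path; max flow = 4.
Certifying cut of size 4: {Bus4→City, Plant→City, Plant→Sub1, Sub2→City}.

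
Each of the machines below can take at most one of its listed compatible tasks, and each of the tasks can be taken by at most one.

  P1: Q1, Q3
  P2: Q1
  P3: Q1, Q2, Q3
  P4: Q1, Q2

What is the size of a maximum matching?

3

Unit-capacity flow: source→left, listed edges, right→sink; max matching = max flow.
Augmenting path P1→Q1 (+1); matched 1.
Augmenting path P3→Q2 (+1); matched 2.
Augmenting path P2→Q1→P1→Q3 (+1); matched 3.
No augmenting path remains; maximum matching = 3.
König certificate: {Q1, Q2, Q3} is a vertex cover of size 3 (every listed pair touches it), so no matching can be larger.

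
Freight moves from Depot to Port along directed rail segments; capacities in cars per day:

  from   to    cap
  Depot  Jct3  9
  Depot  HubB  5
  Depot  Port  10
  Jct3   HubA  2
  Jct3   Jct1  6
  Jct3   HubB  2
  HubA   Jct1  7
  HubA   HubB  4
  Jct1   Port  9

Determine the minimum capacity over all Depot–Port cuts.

Augment Depot→Port: bottleneck 10, flow now 10.
Augment Depot→Jct3→Jct1→Port: bottleneck 6, flow now 16.
Augment Depot→Jct3→HubA→Jct1→Port: bottleneck 2, flow now 18.
No augmenting path remains; maximum flow = 18.
By max-flow min-cut, the minimum cut capacity equals the max flow.
In the residual graph, reachable from Depot: {Depot, Jct3, HubB}.
Min-cut edges: Depot→Port (10), Jct3→HubA (2), Jct3→Jct1 (6); capacity 10 + 2 + 6 = 18.

18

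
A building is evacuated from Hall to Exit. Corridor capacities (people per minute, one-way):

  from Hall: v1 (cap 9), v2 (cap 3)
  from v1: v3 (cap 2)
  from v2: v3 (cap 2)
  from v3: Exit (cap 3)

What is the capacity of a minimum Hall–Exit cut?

3

Augment Hall→v1→v3→Exit: bottleneck 2, flow now 2.
Augment Hall→v2→v3→Exit: bottleneck 1, flow now 3.
No augmenting path remains; maximum flow = 3.
By max-flow min-cut, the minimum cut capacity equals the max flow.
In the residual graph, reachable from Hall: {Hall, v1, v2, v3}.
Min-cut edges: v3→Exit (3); capacity 3 = 3.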